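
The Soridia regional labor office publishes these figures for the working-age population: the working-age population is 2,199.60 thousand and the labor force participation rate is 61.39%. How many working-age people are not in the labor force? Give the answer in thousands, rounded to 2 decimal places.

About 849.27 thousand are not in the labor force.

Share not in the labor force = 1 − 0.6139 = 0.3861.
Not in labor force = 0.3861 × 2,199.60 ≈ 849.27 thousand.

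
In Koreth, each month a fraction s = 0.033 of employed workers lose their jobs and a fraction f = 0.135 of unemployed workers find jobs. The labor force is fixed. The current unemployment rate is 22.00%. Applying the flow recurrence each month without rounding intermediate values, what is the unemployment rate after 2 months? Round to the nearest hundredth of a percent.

With a fixed labor force, u_{t+1} = u_t + s·(1−u_t) − f·u_t = u_t·(1−s−f) + s.
Here 1−s−f = 0.832 and s = 0.033.
u_1 = 0.220000 × 0.832 + 0.033 = 0.216040.
u_2 = 0.216040 × 0.832 + 0.033 = 0.212745.

Unemployment rate after two months ≈ 21.27%.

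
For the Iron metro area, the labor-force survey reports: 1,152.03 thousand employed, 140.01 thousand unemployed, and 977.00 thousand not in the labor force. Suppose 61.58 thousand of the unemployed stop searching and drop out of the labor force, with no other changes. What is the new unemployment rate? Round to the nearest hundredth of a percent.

Initially, labor force = 1,152.03 + 140.01 = 1,292.04 thousand, so u = 140.01/1,292.04 = 10.84%.
After the change, unemployed and labor force both fall by 61.58 → E = 1,152.03, U = 78.43, labor force = 1,230.46 thousand.
New unemployment rate = 78.43 / 1,230.46 = 6.37%.

New unemployment rate ≈ 6.37%.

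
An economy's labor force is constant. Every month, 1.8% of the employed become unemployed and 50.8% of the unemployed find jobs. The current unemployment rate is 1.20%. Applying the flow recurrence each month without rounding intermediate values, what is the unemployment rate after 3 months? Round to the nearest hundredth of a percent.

With a fixed labor force, u_{t+1} = u_t + s·(1−u_t) − f·u_t = u_t·(1−s−f) + s.
Here 1−s−f = 0.474 and s = 0.018.
u_1 = 0.012000 × 0.474 + 0.018 = 0.023688.
u_2 = 0.023688 × 0.474 + 0.018 = 0.029228.
u_3 = 0.029228 × 0.474 + 0.018 = 0.031854.

Unemployment rate after three months ≈ 3.19%.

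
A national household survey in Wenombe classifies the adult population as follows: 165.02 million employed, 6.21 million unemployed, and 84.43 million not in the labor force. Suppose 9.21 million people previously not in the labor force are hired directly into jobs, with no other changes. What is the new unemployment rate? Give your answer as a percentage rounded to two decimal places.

New unemployment rate ≈ 3.44%.

Initially, labor force = 165.02 + 6.21 = 171.23 million, so u = 6.21/171.23 = 3.63%.
After the change, employed and labor force both rise by 9.21; unemployed unchanged → E = 174.23, U = 6.21, labor force = 180.44 million.
New unemployment rate = 6.21 / 180.44 = 3.44%.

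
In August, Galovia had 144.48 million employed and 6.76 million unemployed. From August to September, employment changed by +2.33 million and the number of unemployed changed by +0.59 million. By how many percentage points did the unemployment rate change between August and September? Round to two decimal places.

August: labor force = 144.48 + 6.76 = 151.24; u = 6.76/151.24 = 4.47%.
September: labor force = 146.81 + 7.35 = 154.16; u = 7.35/154.16 = 4.77%.
Change = 4.77% − 4.47% = +0.30 pp.

The unemployment rate changed by +0.30 percentage points.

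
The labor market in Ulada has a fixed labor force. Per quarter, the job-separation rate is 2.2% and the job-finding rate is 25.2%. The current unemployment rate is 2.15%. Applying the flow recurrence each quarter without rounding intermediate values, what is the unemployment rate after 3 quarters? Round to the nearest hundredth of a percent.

With a fixed labor force, u_{t+1} = u_t + s·(1−u_t) − f·u_t = u_t·(1−s−f) + s.
Here 1−s−f = 0.726 and s = 0.022.
u_1 = 0.021500 × 0.726 + 0.022 = 0.037609.
u_2 = 0.037609 × 0.726 + 0.022 = 0.049304.
u_3 = 0.049304 × 0.726 + 0.022 = 0.057795.

Unemployment rate after three quarters ≈ 5.78%.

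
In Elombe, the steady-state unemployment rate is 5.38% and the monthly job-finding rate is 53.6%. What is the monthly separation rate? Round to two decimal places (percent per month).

Separation rate ≈ 3.05% per month.

From u* = s/(s+f): s = u·f/(1−u).
s = 0.0538 × 53.6 / (1 − 0.0538) = 2.8837 / 0.9462 ≈ 3.05% per month.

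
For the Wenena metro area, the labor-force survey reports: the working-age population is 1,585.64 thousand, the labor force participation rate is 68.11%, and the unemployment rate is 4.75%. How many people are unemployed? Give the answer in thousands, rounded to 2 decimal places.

Labor force = 0.6811 × 1,585.64 = 1,079.98 thousand.
Unemployed = 0.0475 × 1,079.98 ≈ 51.30 thousand.

About 51.30 thousand are unemployed.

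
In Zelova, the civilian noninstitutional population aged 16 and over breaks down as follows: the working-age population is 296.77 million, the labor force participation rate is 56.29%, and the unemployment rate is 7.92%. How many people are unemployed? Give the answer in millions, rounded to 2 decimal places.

About 13.23 million are unemployed.

Labor force = 0.5629 × 296.77 = 167.05 million.
Unemployed = 0.0792 × 167.05 ≈ 13.23 million.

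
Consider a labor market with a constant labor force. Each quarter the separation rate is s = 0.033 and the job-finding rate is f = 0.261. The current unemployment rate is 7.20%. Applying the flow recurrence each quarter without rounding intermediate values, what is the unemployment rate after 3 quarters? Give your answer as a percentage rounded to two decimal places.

With a fixed labor force, u_{t+1} = u_t + s·(1−u_t) − f·u_t = u_t·(1−s−f) + s.
Here 1−s−f = 0.706 and s = 0.033.
u_1 = 0.072000 × 0.706 + 0.033 = 0.083832.
u_2 = 0.083832 × 0.706 + 0.033 = 0.092185.
u_3 = 0.092185 × 0.706 + 0.033 = 0.098083.

Unemployment rate after three quarters ≈ 9.81%.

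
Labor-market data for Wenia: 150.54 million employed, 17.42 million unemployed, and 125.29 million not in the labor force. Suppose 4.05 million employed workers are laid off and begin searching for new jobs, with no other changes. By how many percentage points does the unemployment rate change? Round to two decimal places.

The unemployment rate changes by +2.41 percentage points.

Initially, labor force = 150.54 + 17.42 = 167.96 million, so u = 17.42/167.96 = 10.37%.
After the change, employed falls and unemployed rises by 4.05; labor force unchanged → E = 146.49, U = 21.47, labor force = 167.96 million.
New unemployment rate = 21.47 / 167.96 = 12.78%.
Change = 12.78% − 10.37% = +2.41 percentage points.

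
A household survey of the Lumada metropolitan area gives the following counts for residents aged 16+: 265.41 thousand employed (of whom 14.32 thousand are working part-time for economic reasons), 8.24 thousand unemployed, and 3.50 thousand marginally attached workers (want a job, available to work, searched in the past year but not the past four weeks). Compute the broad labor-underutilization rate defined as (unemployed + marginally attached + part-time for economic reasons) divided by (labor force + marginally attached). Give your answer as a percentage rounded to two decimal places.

Labor force = 265.41 + 8.24 = 273.65 thousand.
Numerator = 8.24 + 3.50 + 14.32 = 26.06 thousand.
Denominator = 273.65 + 3.50 = 277.15 thousand.
Broad rate = 26.06 / 277.15 = 9.40%.

Broad underutilization rate ≈ 9.40%.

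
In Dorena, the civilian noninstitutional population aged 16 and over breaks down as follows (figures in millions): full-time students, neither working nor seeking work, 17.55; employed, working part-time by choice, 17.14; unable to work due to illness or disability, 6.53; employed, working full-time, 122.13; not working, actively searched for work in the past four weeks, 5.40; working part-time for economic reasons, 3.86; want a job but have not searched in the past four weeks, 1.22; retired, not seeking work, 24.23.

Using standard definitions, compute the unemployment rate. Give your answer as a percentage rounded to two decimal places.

Unemployment rate ≈ 3.64%.

Employed = 17.14 + 122.13 + 3.86 = 143.13 million (anyone who worked, including part-time for economic reasons, counts as employed).
Unemployed = 5.40 million.
Labor force = 143.13 + 5.40 = 148.53 million.
Unemployment rate = 5.40 / 148.53 = 3.64%.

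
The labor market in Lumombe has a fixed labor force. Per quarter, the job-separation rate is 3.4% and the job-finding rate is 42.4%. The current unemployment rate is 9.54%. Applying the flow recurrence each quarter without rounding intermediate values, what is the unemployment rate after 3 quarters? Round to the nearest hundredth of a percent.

With a fixed labor force, u_{t+1} = u_t + s·(1−u_t) − f·u_t = u_t·(1−s−f) + s.
Here 1−s−f = 0.542 and s = 0.034.
u_1 = 0.095400 × 0.542 + 0.034 = 0.085707.
u_2 = 0.085707 × 0.542 + 0.034 = 0.080453.
u_3 = 0.080453 × 0.542 + 0.034 = 0.077606.

Unemployment rate after three quarters ≈ 7.76%.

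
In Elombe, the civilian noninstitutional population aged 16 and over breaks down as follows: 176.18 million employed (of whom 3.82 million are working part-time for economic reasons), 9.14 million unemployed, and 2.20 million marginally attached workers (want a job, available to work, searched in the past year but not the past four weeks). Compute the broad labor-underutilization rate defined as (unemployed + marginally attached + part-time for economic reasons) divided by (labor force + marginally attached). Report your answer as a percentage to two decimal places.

Labor force = 176.18 + 9.14 = 185.32 million.
Numerator = 9.14 + 2.20 + 3.82 = 15.16 million.
Denominator = 185.32 + 2.20 = 187.52 million.
Broad rate = 15.16 / 187.52 = 8.08%.

Broad underutilization rate ≈ 8.08%.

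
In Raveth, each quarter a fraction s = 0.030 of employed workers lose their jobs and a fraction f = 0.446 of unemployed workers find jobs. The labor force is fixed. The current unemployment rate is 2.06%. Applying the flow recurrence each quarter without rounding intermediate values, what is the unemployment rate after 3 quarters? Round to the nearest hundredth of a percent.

With a fixed labor force, u_{t+1} = u_t + s·(1−u_t) − f·u_t = u_t·(1−s−f) + s.
Here 1−s−f = 0.524 and s = 0.030.
u_1 = 0.020600 × 0.524 + 0.030 = 0.040794.
u_2 = 0.040794 × 0.524 + 0.030 = 0.051376.
u_3 = 0.051376 × 0.524 + 0.030 = 0.056921.

Unemployment rate after three quarters ≈ 5.69%.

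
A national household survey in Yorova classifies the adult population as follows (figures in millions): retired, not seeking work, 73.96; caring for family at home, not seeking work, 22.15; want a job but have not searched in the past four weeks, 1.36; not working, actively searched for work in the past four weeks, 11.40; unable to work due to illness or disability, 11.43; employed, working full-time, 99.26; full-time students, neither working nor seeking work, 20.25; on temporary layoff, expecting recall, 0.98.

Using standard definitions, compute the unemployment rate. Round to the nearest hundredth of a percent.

Employed = 99.26 million.
Unemployed = 11.40 + 0.98 = 12.38 million (jobless and actively searching, or on temporary layoff).
Labor force = 99.26 + 12.38 = 111.64 million.
Unemployment rate = 12.38 / 111.64 = 11.09%.

Unemployment rate ≈ 11.09%.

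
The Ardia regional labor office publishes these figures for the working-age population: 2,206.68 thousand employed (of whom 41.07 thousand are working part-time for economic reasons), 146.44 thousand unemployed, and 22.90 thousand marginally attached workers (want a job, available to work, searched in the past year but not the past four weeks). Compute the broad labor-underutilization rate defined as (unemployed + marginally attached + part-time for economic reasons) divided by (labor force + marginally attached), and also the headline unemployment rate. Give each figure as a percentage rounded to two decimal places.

Broad underutilization rate ≈ 8.86%; headline unemployment rate ≈ 6.22%.

Labor force = 2,206.68 + 146.44 = 2,353.12 thousand.
Numerator = 146.44 + 22.90 + 41.07 = 210.41 thousand.
Denominator = 2,353.12 + 22.90 = 2,376.02 thousand.
Broad rate = 210.41 / 2,376.02 = 8.86%.
Headline unemployment rate = 146.44 / 2,353.12 = 6.22%.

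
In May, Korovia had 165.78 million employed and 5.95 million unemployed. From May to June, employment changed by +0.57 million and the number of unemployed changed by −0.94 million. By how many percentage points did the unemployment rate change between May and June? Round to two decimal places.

May: labor force = 165.78 + 5.95 = 171.73; u = 5.95/171.73 = 3.46%.
June: labor force = 166.35 + 5.01 = 171.36; u = 5.01/171.36 = 2.92%.
Change = 2.92% − 3.46% = −0.54 pp.

The unemployment rate changed by −0.54 percentage points.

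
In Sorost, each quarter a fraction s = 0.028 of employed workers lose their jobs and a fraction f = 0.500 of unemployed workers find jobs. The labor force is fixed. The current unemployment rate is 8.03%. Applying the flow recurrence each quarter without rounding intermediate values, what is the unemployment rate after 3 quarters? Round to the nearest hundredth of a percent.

Unemployment rate after three quarters ≈ 5.59%.

With a fixed labor force, u_{t+1} = u_t + s·(1−u_t) − f·u_t = u_t·(1−s−f) + s.
Here 1−s−f = 0.472 and s = 0.028.
u_1 = 0.080300 × 0.472 + 0.028 = 0.065902.
u_2 = 0.065902 × 0.472 + 0.028 = 0.059106.
u_3 = 0.059106 × 0.472 + 0.028 = 0.055898.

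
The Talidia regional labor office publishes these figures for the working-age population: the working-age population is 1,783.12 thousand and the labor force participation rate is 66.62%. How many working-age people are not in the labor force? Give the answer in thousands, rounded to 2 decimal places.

About 595.21 thousand are not in the labor force.

Share not in the labor force = 1 − 0.6662 = 0.3338.
Not in labor force = 0.3338 × 1,783.12 ≈ 595.21 thousand.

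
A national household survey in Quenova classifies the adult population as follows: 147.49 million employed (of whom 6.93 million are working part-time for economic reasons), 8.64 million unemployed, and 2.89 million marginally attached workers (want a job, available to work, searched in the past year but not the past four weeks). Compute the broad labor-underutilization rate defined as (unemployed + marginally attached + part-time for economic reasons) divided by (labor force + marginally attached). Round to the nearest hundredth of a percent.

Labor force = 147.49 + 8.64 = 156.13 million.
Numerator = 8.64 + 2.89 + 6.93 = 18.46 million.
Denominator = 156.13 + 2.89 = 159.02 million.
Broad rate = 18.46 / 159.02 = 11.61%.

Broad underutilization rate ≈ 11.61%.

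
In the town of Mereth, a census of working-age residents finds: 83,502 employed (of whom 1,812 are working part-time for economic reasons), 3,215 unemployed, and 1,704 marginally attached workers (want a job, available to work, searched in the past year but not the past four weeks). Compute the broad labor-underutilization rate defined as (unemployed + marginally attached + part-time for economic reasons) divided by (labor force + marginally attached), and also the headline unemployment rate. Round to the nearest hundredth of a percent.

Labor force = 83,502 + 3,215 = 86,717.
Numerator = 3,215 + 1,704 + 1,812 = 6,731.
Denominator = 86,717 + 1,704 = 88,421.
Broad rate = 6,731 / 88,421 = 7.61%.
Headline unemployment rate = 3,215 / 86,717 = 3.71%.

Broad underutilization rate ≈ 7.61%; headline unemployment rate ≈ 3.71%.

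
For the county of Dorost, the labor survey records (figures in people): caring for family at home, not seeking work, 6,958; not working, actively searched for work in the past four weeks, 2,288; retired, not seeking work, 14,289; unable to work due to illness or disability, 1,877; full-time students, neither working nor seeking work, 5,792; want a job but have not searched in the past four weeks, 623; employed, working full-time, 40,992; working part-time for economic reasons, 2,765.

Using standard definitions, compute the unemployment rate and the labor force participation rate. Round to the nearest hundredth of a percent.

Unemployment rate ≈ 4.97%; labor force participation rate ≈ 60.92%.

Employed = 40,992 + 2,765 = 43,757 (anyone who worked, including part-time for economic reasons, counts as employed).
Unemployed = 2,288.
Labor force = 43,757 + 2,288 = 46,045.
Not in labor force = 6,958 + 14,289 + 1,877 + 5,792 + 623 = 29,539 (those not working and not actively searching are outside the labor force — including those who want a job but have given up searching).
Civilian working-age population = 46,045 + 29,539 = 75,584.
Unemployment rate = 2,288 / 46,045 = 4.97%.
Labor force participation rate = 46,045 / 75,584 = 60.92%.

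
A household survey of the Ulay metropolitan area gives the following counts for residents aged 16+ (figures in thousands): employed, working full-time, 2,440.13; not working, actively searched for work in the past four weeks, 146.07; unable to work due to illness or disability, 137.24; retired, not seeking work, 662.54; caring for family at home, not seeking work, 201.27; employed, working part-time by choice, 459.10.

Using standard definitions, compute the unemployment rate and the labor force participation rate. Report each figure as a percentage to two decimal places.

Employed = 2,440.13 + 459.10 = 2,899.23 thousand.
Unemployed = 146.07 thousand.
Labor force = 2,899.23 + 146.07 = 3,045.30 thousand.
Not in labor force = 137.24 + 662.54 + 201.27 = 1,001.05 thousand (those not working and not actively searching are outside the labor force).
Civilian working-age population = 3,045.30 + 1,001.05 = 4,046.35 thousand.
Unemployment rate = 146.07 / 3,045.30 = 4.80%.
Labor force participation rate = 3,045.30 / 4,046.35 = 75.26%.

Unemployment rate ≈ 4.80%; labor force participation rate ≈ 75.26%.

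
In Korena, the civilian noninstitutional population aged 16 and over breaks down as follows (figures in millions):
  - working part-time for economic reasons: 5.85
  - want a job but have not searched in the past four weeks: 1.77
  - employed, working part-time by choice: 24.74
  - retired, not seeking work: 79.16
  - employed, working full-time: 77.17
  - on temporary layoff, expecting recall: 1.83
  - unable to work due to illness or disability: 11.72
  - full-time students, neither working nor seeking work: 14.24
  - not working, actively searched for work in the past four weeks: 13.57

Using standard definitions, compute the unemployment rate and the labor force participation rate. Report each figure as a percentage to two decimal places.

Employed = 5.85 + 24.74 + 77.17 = 107.76 million (anyone who worked, including part-time for economic reasons, counts as employed).
Unemployed = 1.83 + 13.57 = 15.40 million (jobless and actively searching, or on temporary layoff).
Labor force = 107.76 + 15.40 = 123.16 million.
Not in labor force = 1.77 + 79.16 + 11.72 + 14.24 = 106.89 million (those not working and not actively searching are outside the labor force — including those who want a job but have given up searching).
Civilian working-age population = 123.16 + 106.89 = 230.05 million.
Unemployment rate = 15.40 / 123.16 = 12.50%.
Labor force participation rate = 123.16 / 230.05 = 53.54%.

Unemployment rate ≈ 12.50%; labor force participation rate ≈ 53.54%.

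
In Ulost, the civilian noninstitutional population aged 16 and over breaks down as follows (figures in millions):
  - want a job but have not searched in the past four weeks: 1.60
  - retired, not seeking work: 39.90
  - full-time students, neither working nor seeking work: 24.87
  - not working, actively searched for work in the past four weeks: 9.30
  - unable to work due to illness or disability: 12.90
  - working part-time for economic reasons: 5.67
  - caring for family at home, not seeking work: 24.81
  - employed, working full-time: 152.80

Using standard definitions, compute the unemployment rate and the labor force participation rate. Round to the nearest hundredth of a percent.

Unemployment rate ≈ 5.54%; labor force participation rate ≈ 61.71%.

Employed = 5.67 + 152.80 = 158.47 million (anyone who worked, including part-time for economic reasons, counts as employed).
Unemployed = 9.30 million.
Labor force = 158.47 + 9.30 = 167.77 million.
Not in labor force = 1.60 + 39.90 + 24.87 + 12.90 + 24.81 = 104.08 million (those not working and not actively searching are outside the labor force — including those who want a job but have given up searching).
Civilian working-age population = 167.77 + 104.08 = 271.85 million.
Unemployment rate = 9.30 / 167.77 = 5.54%.
Labor force participation rate = 167.77 / 271.85 = 61.71%.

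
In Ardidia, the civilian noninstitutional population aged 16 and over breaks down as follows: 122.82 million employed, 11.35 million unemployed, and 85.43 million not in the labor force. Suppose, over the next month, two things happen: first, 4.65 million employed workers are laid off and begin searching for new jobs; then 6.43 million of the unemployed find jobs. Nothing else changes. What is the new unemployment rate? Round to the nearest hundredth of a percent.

New unemployment rate ≈ 7.13%.

Initially, labor force = 122.82 + 11.35 = 134.17 million, so u = 11.35/134.17 = 8.46%.
After the first change, employed falls and unemployed rises by 4.65; labor force unchanged → E = 118.17, U = 16.00, labor force = 134.17 million.
After the second change, unemployed falls and employed rises by 6.43; labor force unchanged → E = 124.60, U = 9.57, labor force = 134.17 million.
New unemployment rate = 9.57 / 134.17 = 7.13%.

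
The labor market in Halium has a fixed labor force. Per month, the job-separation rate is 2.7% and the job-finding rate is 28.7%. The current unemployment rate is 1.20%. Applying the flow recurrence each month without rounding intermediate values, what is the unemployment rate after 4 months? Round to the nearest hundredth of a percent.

With a fixed labor force, u_{t+1} = u_t + s·(1−u_t) − f·u_t = u_t·(1−s−f) + s.
Here 1−s−f = 0.686 and s = 0.027.
u_1 = 0.012000 × 0.686 + 0.027 = 0.035232.
u_2 = 0.035232 × 0.686 + 0.027 = 0.051169.
u_3 = 0.051169 × 0.686 + 0.027 = 0.062102.
u_4 = 0.062102 × 0.686 + 0.027 = 0.069602.

Unemployment rate after four months ≈ 6.96%.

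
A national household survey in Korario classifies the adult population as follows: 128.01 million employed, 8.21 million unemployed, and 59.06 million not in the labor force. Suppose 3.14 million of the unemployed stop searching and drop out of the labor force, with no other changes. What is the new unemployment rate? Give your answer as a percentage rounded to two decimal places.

Initially, labor force = 128.01 + 8.21 = 136.22 million, so u = 8.21/136.22 = 6.03%.
After the change, unemployed and labor force both fall by 3.14 → E = 128.01, U = 5.07, labor force = 133.08 million.
New unemployment rate = 5.07 / 133.08 = 3.81%.

New unemployment rate ≈ 3.81%.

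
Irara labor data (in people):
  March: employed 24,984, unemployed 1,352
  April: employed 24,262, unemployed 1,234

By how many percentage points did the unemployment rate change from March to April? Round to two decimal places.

The unemployment rate changed by −0.29 percentage points.

March: labor force = 24,984 + 1,352 = 26,336; u = 1,352/26,336 = 5.13%.
April: labor force = 24,262 + 1,234 = 25,496; u = 1,234/25,496 = 4.84%.
Change = 4.84% − 5.13% = −0.29 pp.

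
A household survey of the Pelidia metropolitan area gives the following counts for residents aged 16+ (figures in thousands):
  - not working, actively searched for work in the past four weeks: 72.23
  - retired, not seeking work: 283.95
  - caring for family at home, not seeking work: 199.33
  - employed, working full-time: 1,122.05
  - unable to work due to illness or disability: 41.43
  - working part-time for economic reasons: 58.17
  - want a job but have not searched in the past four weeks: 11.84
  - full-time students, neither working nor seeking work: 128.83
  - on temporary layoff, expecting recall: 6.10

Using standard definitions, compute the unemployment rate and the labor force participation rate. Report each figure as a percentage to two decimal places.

Unemployment rate ≈ 6.22%; labor force participation rate ≈ 65.42%.

Employed = 1,122.05 + 58.17 = 1,180.22 thousand (anyone who worked, including part-time for economic reasons, counts as employed).
Unemployed = 72.23 + 6.10 = 78.33 thousand (jobless and actively searching, or on temporary layoff).
Labor force = 1,180.22 + 78.33 = 1,258.55 thousand.
Not in labor force = 283.95 + 199.33 + 41.43 + 11.84 + 128.83 = 665.38 thousand (those not working and not actively searching are outside the labor force — including those who want a job but have given up searching).
Civilian working-age population = 1,258.55 + 665.38 = 1,923.93 thousand.
Unemployment rate = 78.33 / 1,258.55 = 6.22%.
Labor force participation rate = 1,258.55 / 1,923.93 = 65.42%.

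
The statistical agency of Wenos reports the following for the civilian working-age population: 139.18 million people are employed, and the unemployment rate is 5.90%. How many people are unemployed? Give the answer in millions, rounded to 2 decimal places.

Let U be the number unemployed. The labor force is E + U, and U/(E+U) = 0.0590.
So U = 0.0590 × 139.18 / (1 − 0.0590) = 8.2116 / 0.9410 ≈ 8.73 million.

About 8.73 million are unemployed.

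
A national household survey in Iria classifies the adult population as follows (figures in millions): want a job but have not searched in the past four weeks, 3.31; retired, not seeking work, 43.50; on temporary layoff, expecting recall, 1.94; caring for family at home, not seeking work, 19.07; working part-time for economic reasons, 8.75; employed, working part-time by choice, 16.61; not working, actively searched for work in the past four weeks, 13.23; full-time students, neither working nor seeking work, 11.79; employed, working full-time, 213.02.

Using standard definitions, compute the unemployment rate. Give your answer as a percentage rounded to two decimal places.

Employed = 8.75 + 16.61 + 213.02 = 238.38 million (anyone who worked, including part-time for economic reasons, counts as employed).
Unemployed = 1.94 + 13.23 = 15.17 million (jobless and actively searching, or on temporary layoff).
Labor force = 238.38 + 15.17 = 253.55 million.
Unemployment rate = 15.17 / 253.55 = 5.98%.

Unemployment rate ≈ 5.98%.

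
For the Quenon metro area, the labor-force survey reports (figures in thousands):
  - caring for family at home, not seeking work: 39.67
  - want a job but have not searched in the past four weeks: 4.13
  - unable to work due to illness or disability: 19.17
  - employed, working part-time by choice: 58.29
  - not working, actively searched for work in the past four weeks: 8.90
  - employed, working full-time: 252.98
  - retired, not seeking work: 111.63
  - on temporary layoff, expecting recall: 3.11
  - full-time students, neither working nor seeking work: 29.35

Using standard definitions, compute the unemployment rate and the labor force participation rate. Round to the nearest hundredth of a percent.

Employed = 58.29 + 252.98 = 311.27 thousand.
Unemployed = 8.90 + 3.11 = 12.01 thousand (jobless and actively searching, or on temporary layoff).
Labor force = 311.27 + 12.01 = 323.28 thousand.
Not in labor force = 39.67 + 4.13 + 19.17 + 111.63 + 29.35 = 203.95 thousand (those not working and not actively searching are outside the labor force — including those who want a job but have given up searching).
Civilian working-age population = 323.28 + 203.95 = 527.23 thousand.
Unemployment rate = 12.01 / 323.28 = 3.72%.
Labor force participation rate = 323.28 / 527.23 = 61.32%.

Unemployment rate ≈ 3.72%; labor force participation rate ≈ 61.32%.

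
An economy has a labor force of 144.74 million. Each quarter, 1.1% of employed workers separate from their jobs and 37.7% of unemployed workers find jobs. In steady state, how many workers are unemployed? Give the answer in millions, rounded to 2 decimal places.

Steady-state unemployment rate u* = s/(s+f) = 1.1/(1.1+37.7) = 0.028351.
Unemployed = u* × labor force = 0.028351 × 144.74 ≈ 4.10 million.

About 4.10 million are unemployed in steady state.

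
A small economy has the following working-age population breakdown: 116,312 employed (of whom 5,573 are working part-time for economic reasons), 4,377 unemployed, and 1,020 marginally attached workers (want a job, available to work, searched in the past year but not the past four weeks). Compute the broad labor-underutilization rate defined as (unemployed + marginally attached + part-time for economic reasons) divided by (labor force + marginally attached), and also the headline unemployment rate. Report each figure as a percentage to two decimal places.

Broad underutilization rate ≈ 9.01%; headline unemployment rate ≈ 3.63%.

Labor force = 116,312 + 4,377 = 120,689.
Numerator = 4,377 + 1,020 + 5,573 = 10,970.
Denominator = 120,689 + 1,020 = 121,709.
Broad rate = 10,970 / 121,709 = 9.01%.
Headline unemployment rate = 4,377 / 120,689 = 3.63%.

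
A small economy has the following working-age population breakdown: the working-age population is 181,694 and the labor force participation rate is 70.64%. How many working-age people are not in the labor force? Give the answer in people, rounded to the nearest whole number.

About 53,345 are not in the labor force.

Share not in the labor force = 1 − 0.7064 = 0.2936.
Not in labor force = 0.2936 × 181,694 ≈ 53,345.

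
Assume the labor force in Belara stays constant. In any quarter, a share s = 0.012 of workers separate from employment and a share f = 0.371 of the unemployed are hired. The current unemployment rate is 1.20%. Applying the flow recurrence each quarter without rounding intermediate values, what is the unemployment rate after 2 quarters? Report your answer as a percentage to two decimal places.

With a fixed labor force, u_{t+1} = u_t + s·(1−u_t) − f·u_t = u_t·(1−s−f) + s.
Here 1−s−f = 0.617 and s = 0.012.
u_1 = 0.012000 × 0.617 + 0.012 = 0.019404.
u_2 = 0.019404 × 0.617 + 0.012 = 0.023972.

Unemployment rate after two quarters ≈ 2.40%.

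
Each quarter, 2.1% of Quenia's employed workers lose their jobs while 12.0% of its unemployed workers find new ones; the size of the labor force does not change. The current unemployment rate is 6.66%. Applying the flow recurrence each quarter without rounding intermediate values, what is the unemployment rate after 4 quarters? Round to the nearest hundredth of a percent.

Unemployment rate after four quarters ≈ 10.41%.

With a fixed labor force, u_{t+1} = u_t + s·(1−u_t) − f·u_t = u_t·(1−s−f) + s.
Here 1−s−f = 0.859 and s = 0.021.
u_1 = 0.066600 × 0.859 + 0.021 = 0.078209.
u_2 = 0.078209 × 0.859 + 0.021 = 0.088182.
u_3 = 0.088182 × 0.859 + 0.021 = 0.096748.
u_4 = 0.096748 × 0.859 + 0.021 = 0.104107.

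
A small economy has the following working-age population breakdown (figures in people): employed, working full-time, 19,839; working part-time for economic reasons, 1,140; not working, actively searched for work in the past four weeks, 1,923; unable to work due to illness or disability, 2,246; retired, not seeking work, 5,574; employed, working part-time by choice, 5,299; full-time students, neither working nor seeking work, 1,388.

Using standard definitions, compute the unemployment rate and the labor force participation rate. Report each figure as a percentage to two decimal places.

Employed = 19,839 + 1,140 + 5,299 = 26,278 (anyone who worked, including part-time for economic reasons, counts as employed).
Unemployed = 1,923.
Labor force = 26,278 + 1,923 = 28,201.
Not in labor force = 2,246 + 5,574 + 1,388 = 9,208 (those not working and not actively searching are outside the labor force).
Civilian working-age population = 28,201 + 9,208 = 37,409.
Unemployment rate = 1,923 / 28,201 = 6.82%.
Labor force participation rate = 28,201 / 37,409 = 75.39%.

Unemployment rate ≈ 6.82%; labor force participation rate ≈ 75.39%.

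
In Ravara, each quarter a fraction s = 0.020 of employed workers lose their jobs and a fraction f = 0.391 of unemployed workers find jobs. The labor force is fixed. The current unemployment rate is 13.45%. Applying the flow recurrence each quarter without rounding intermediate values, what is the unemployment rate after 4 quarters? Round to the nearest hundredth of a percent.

With a fixed labor force, u_{t+1} = u_t + s·(1−u_t) − f·u_t = u_t·(1−s−f) + s.
Here 1−s−f = 0.589 and s = 0.020.
u_1 = 0.134500 × 0.589 + 0.020 = 0.099221.
u_2 = 0.099221 × 0.589 + 0.020 = 0.078441.
u_3 = 0.078441 × 0.589 + 0.020 = 0.066202.
u_4 = 0.066202 × 0.589 + 0.020 = 0.058993.

Unemployment rate after four quarters ≈ 5.90%.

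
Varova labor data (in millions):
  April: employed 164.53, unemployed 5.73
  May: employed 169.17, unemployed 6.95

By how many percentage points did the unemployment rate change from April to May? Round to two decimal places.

The unemployment rate changed by +0.58 percentage points.

April: labor force = 164.53 + 5.73 = 170.26; u = 5.73/170.26 = 3.37%.
May: labor force = 169.17 + 6.95 = 176.12; u = 6.95/176.12 = 3.95%.
Change = 3.95% − 3.37% = +0.58 pp.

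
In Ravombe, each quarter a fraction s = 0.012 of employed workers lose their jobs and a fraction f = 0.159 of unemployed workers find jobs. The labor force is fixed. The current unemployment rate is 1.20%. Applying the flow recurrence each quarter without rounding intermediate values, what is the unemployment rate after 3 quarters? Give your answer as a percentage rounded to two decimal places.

Unemployment rate after three quarters ≈ 3.70%.

With a fixed labor force, u_{t+1} = u_t + s·(1−u_t) − f·u_t = u_t·(1−s−f) + s.
Here 1−s−f = 0.829 and s = 0.012.
u_1 = 0.012000 × 0.829 + 0.012 = 0.021948.
u_2 = 0.021948 × 0.829 + 0.012 = 0.030195.
u_3 = 0.030195 × 0.829 + 0.012 = 0.037032.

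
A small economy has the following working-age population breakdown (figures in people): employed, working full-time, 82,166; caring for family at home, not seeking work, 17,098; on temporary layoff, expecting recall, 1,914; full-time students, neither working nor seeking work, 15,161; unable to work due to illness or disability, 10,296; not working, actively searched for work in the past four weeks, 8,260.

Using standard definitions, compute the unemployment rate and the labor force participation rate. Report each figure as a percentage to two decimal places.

Employed = 82,166.
Unemployed = 1,914 + 8,260 = 10,174 (jobless and actively searching, or on temporary layoff).
Labor force = 82,166 + 10,174 = 92,340.
Not in labor force = 17,098 + 15,161 + 10,296 = 42,555 (those not working and not actively searching are outside the labor force).
Civilian working-age population = 92,340 + 42,555 = 134,895.
Unemployment rate = 10,174 / 92,340 = 11.02%.
Labor force participation rate = 92,340 / 134,895 = 68.45%.

Unemployment rate ≈ 11.02%; labor force participation rate ≈ 68.45%.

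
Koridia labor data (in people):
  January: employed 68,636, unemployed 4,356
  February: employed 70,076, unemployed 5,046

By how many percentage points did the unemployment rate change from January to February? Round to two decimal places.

The unemployment rate changed by +0.75 percentage points.

January: labor force = 68,636 + 4,356 = 72,992; u = 4,356/72,992 = 5.97%.
February: labor force = 70,076 + 5,046 = 75,122; u = 5,046/75,122 = 6.72%.
Change = 6.72% − 5.97% = +0.75 pp.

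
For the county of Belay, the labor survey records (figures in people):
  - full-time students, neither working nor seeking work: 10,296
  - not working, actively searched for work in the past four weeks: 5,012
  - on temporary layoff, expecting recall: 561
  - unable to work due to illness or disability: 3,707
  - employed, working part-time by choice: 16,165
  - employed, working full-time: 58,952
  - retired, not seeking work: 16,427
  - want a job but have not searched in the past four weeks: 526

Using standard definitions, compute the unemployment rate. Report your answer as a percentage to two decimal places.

Employed = 16,165 + 58,952 = 75,117.
Unemployed = 5,012 + 561 = 5,573 (jobless and actively searching, or on temporary layoff).
Labor force = 75,117 + 5,573 = 80,690.
Unemployment rate = 5,573 / 80,690 = 6.91%.

Unemployment rate ≈ 6.91%.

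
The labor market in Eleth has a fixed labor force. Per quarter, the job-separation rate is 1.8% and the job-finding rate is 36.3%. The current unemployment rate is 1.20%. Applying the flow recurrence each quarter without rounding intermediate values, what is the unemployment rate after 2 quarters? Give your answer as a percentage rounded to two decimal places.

Unemployment rate after two quarters ≈ 3.37%.

With a fixed labor force, u_{t+1} = u_t + s·(1−u_t) − f·u_t = u_t·(1−s−f) + s.
Here 1−s−f = 0.619 and s = 0.018.
u_1 = 0.012000 × 0.619 + 0.018 = 0.025428.
u_2 = 0.025428 × 0.619 + 0.018 = 0.033740.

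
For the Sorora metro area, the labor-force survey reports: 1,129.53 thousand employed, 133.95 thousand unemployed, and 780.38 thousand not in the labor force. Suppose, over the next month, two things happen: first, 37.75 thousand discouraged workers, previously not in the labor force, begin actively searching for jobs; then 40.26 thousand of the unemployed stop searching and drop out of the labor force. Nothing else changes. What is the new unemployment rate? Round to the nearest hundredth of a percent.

Initially, labor force = 1,129.53 + 133.95 = 1,263.48 thousand, so u = 133.95/1,263.48 = 10.60%.
After the first change, unemployed and labor force both rise by 37.75 → E = 1,129.53, U = 171.70, labor force = 1,301.23 thousand.
After the second change, unemployed and labor force both fall by 40.26 → E = 1,129.53, U = 131.44, labor force = 1,260.97 thousand.
New unemployment rate = 131.44 / 1,260.97 = 10.42%.

New unemployment rate ≈ 10.42%.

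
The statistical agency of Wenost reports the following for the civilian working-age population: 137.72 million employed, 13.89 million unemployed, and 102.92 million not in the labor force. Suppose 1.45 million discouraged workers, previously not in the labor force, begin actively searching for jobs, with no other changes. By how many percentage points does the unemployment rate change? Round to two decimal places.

Initially, labor force = 137.72 + 13.89 = 151.61 million, so u = 13.89/151.61 = 9.16%.
After the change, unemployed and labor force both rise by 1.45 → E = 137.72, U = 15.34, labor force = 153.06 million.
New unemployment rate = 15.34 / 153.06 = 10.02%.
Change = 10.02% − 9.16% = +0.86 percentage points.

The unemployment rate changes by +0.86 percentage points.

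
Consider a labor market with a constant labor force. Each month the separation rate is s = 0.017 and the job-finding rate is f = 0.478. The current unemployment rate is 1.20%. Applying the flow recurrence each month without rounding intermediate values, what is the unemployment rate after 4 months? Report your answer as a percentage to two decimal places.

With a fixed labor force, u_{t+1} = u_t + s·(1−u_t) − f·u_t = u_t·(1−s−f) + s.
Here 1−s−f = 0.505 and s = 0.017.
u_1 = 0.012000 × 0.505 + 0.017 = 0.023060.
u_2 = 0.023060 × 0.505 + 0.017 = 0.028645.
u_3 = 0.028645 × 0.505 + 0.017 = 0.031466.
u_4 = 0.031466 × 0.505 + 0.017 = 0.032890.

Unemployment rate after four months ≈ 3.29%.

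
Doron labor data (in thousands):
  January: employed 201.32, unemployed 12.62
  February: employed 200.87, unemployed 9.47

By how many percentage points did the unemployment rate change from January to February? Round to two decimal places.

January: labor force = 201.32 + 12.62 = 213.94; u = 12.62/213.94 = 5.90%.
February: labor force = 200.87 + 9.47 = 210.34; u = 9.47/210.34 = 4.50%.
Change = 4.50% − 5.90% = −1.40 pp.

The unemployment rate changed by −1.40 percentage points.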